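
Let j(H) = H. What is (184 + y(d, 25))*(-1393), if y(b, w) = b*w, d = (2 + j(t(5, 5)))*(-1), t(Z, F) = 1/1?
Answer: -151837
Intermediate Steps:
t(Z, F) = 1
d = -3 (d = (2 + 1)*(-1) = 3*(-1) = -3)
(184 + y(d, 25))*(-1393) = (184 - 3*25)*(-1393) = (184 - 75)*(-1393) = 109*(-1393) = -151837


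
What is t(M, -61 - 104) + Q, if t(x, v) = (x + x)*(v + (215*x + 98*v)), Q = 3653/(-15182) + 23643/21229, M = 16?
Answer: -1873141480161/4539418 ≈ -4.1264e+5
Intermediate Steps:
Q = 3963359/4539418 (Q = 3653*(-1/15182) + 23643*(1/21229) = -3653/15182 + 333/299 = 3963359/4539418 ≈ 0.87310)
t(x, v) = 2*x*(99*v + 215*x) (t(x, v) = (2*x)*(v + (98*v + 215*x)) = (2*x)*(99*v + 215*x) = 2*x*(99*v + 215*x))
t(M, -61 - 104) + Q = 2*16*(99*(-61 - 104) + 215*16) + 3963359/4539418 = 2*16*(99*(-165) + 3440) + 3963359/4539418 = 2*16*(-16335 + 3440) + 3963359/4539418 = 2*16*(-12895) + 3963359/4539418 = -412640 + 3963359/4539418 = -1873141480161/4539418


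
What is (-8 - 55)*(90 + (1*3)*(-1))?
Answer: -5481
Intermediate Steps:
(-8 - 55)*(90 + (1*3)*(-1)) = -63*(90 + 3*(-1)) = -63*(90 - 3) = -63*87 = -5481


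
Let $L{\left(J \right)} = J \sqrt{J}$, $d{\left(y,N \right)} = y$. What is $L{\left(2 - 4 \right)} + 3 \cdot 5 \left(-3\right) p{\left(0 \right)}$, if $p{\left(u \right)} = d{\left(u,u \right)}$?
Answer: $- 2 i \sqrt{2} \approx - 2.8284 i$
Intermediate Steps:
$p{\left(u \right)} = u$
$L{\left(J \right)} = J^{\frac{3}{2}}$
$L{\left(2 - 4 \right)} + 3 \cdot 5 \left(-3\right) p{\left(0 \right)} = \left(2 - 4\right)^{\frac{3}{2}} + 3 \cdot 5 \left(-3\right) 0 = \left(-2\right)^{\frac{3}{2}} + 3 \left(\left(-15\right) 0\right) = - 2 i \sqrt{2} + 3 \cdot 0 = - 2 i \sqrt{2} + 0 = - 2 i \sqrt{2}$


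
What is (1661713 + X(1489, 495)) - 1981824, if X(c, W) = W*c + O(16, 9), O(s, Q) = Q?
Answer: 416953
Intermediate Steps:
X(c, W) = 9 + W*c (X(c, W) = W*c + 9 = 9 + W*c)
(1661713 + X(1489, 495)) - 1981824 = (1661713 + (9 + 495*1489)) - 1981824 = (1661713 + (9 + 737055)) - 1981824 = (1661713 + 737064) - 1981824 = 2398777 - 1981824 = 416953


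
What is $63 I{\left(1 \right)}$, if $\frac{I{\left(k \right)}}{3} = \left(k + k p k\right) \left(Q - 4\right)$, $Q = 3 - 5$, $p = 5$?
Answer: $-6804$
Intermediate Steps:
$Q = -2$ ($Q = 3 - 5 = -2$)
$I{\left(k \right)} = - 90 k^{2} - 18 k$ ($I{\left(k \right)} = 3 \left(k + k 5 k\right) \left(-2 - 4\right) = 3 \left(k + 5 k k\right) \left(-6\right) = 3 \left(k + 5 k^{2}\right) \left(-6\right) = 3 \left(- 30 k^{2} - 6 k\right) = - 90 k^{2} - 18 k$)
$63 I{\left(1 \right)} = 63 \left(\left(-18\right) 1 \left(1 + 5 \cdot 1\right)\right) = 63 \left(\left(-18\right) 1 \left(1 + 5\right)\right) = 63 \left(\left(-18\right) 1 \cdot 6\right) = 63 \left(-108\right) = -6804$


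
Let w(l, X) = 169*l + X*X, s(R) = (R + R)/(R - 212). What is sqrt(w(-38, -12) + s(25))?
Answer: 58*I*sqrt(65263)/187 ≈ 79.235*I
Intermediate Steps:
s(R) = 2*R/(-212 + R) (s(R) = (2*R)/(-212 + R) = 2*R/(-212 + R))
w(l, X) = X**2 + 169*l (w(l, X) = 169*l + X**2 = X**2 + 169*l)
sqrt(w(-38, -12) + s(25)) = sqrt(((-12)**2 + 169*(-38)) + 2*25/(-212 + 25)) = sqrt((144 - 6422) + 2*25/(-187)) = sqrt(-6278 + 2*25*(-1/187)) = sqrt(-6278 - 50/187) = sqrt(-1174036/187) = 58*I*sqrt(65263)/187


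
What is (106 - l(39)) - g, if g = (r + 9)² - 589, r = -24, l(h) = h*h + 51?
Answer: -1102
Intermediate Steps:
l(h) = 51 + h² (l(h) = h² + 51 = 51 + h²)
g = -364 (g = (-24 + 9)² - 589 = (-15)² - 589 = 225 - 589 = -364)
(106 - l(39)) - g = (106 - (51 + 39²)) - 1*(-364) = (106 - (51 + 1521)) + 364 = (106 - 1*1572) + 364 = (106 - 1572) + 364 = -1466 + 364 = -1102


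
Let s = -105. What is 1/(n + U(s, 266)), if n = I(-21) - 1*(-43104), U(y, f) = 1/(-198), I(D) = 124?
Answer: 198/8559143 ≈ 2.3133e-5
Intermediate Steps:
U(y, f) = -1/198
n = 43228 (n = 124 - 1*(-43104) = 124 + 43104 = 43228)
1/(n + U(s, 266)) = 1/(43228 - 1/198) = 1/(8559143/198) = 198/8559143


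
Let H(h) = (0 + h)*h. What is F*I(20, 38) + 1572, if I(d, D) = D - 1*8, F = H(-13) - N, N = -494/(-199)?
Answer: 1306938/199 ≈ 6567.5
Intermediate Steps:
H(h) = h² (H(h) = h*h = h²)
N = 494/199 (N = -494*(-1/199) = 494/199 ≈ 2.4824)
F = 33137/199 (F = (-13)² - 1*494/199 = 169 - 494/199 = 33137/199 ≈ 166.52)
I(d, D) = -8 + D (I(d, D) = D - 8 = -8 + D)
F*I(20, 38) + 1572 = 33137*(-8 + 38)/199 + 1572 = (33137/199)*30 + 1572 = 994110/199 + 1572 = 1306938/199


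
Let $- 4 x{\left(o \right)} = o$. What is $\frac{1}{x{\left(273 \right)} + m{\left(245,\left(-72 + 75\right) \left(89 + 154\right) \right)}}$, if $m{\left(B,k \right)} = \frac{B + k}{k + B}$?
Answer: $- \frac{4}{269} \approx -0.01487$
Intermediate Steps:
$x{\left(o \right)} = - \frac{o}{4}$
$m{\left(B,k \right)} = 1$ ($m{\left(B,k \right)} = \frac{B + k}{B + k} = 1$)
$\frac{1}{x{\left(273 \right)} + m{\left(245,\left(-72 + 75\right) \left(89 + 154\right) \right)}} = \frac{1}{\left(- \frac{1}{4}\right) 273 + 1} = \frac{1}{- \frac{273}{4} + 1} = \frac{1}{- \frac{269}{4}} = - \frac{4}{269}$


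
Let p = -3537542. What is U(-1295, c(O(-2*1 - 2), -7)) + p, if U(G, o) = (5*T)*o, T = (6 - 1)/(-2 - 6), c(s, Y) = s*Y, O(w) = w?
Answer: -7075259/2 ≈ -3.5376e+6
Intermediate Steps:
c(s, Y) = Y*s
T = -5/8 (T = 5/(-8) = 5*(-⅛) = -5/8 ≈ -0.62500)
U(G, o) = -25*o/8 (U(G, o) = (5*(-5/8))*o = -25*o/8)
U(-1295, c(O(-2*1 - 2), -7)) + p = -(-175)*(-2*1 - 2)/8 - 3537542 = -(-175)*(-2 - 2)/8 - 3537542 = -(-175)*(-4)/8 - 3537542 = -25/8*28 - 3537542 = -175/2 - 3537542 = -7075259/2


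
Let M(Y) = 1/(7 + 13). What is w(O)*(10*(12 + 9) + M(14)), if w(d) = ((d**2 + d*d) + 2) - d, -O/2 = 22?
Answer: 8229759/10 ≈ 8.2298e+5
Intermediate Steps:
O = -44 (O = -2*22 = -44)
M(Y) = 1/20
w(d) = 2 - d + 2*d**2 (w(d) = ((d**2 + d**2) + 2) - d = (2*d**2 + 2) - d = (2 + 2*d**2) - d = 2 - d + 2*d**2)
w(O)*(10*(12 + 9) + M(14)) = (2 - 1*(-44) + 2*(-44)**2)*(10*(12 + 9) + 1/20) = (2 + 44 + 2*1936)*(10*21 + 1/20) = (2 + 44 + 3872)*(210 + 1/20) = 3918*(4201/20) = 8229759/10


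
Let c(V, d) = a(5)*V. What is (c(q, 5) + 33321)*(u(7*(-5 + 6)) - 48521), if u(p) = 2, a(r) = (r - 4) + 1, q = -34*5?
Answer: -1600205139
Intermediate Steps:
q = -170
a(r) = -3 + r (a(r) = (-4 + r) + 1 = -3 + r)
c(V, d) = 2*V (c(V, d) = (-3 + 5)*V = 2*V)
(c(q, 5) + 33321)*(u(7*(-5 + 6)) - 48521) = (2*(-170) + 33321)*(2 - 48521) = (-340 + 33321)*(-48519) = 32981*(-48519) = -1600205139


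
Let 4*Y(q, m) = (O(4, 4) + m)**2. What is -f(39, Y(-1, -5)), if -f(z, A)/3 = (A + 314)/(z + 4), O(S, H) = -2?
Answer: 3915/172 ≈ 22.762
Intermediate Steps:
Y(q, m) = (-2 + m)**2/4
f(z, A) = -3*(314 + A)/(4 + z) (f(z, A) = -3*(A + 314)/(z + 4) = -3*(314 + A)/(4 + z))
-f(39, Y(-1, -5)) = -3*(-314 - (-2 - 5)**2/4)/(4 + 39) = -3*(-314 - (-7)**2/4)/43 = -3*(-314 - 49/4)/43 = -3*(-1305)/(43*4) = -1*(-3915/172) = 3915/172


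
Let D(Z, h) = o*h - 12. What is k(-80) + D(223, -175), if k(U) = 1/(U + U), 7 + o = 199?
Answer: -5377921/160 ≈ -33612.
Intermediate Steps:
o = 192 (o = -7 + 199 = 192)
k(U) = 1/(2*U)
D(Z, h) = -12 + 192*h (D(Z, h) = 192*h - 12 = -12 + 192*h)
k(-80) + D(223, -175) = (½)/(-80) + (-12 + 192*(-175)) = (½)*(-1/80) + (-12 - 33600) = -1/160 - 33612 = -5377921/160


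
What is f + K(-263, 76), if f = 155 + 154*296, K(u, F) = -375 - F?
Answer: 45288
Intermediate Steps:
f = 45739 (f = 155 + 45584 = 45739)
f + K(-263, 76) = 45739 + (-375 - 1*76) = 45739 + (-375 - 76) = 45739 - 451 = 45288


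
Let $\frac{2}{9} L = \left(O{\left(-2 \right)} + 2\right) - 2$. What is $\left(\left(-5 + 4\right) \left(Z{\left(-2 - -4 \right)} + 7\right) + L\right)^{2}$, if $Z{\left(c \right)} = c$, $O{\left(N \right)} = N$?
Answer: $324$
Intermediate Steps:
$L = -9$ ($L = \frac{9 \left(\left(-2 + 2\right) - 2\right)}{2} = \frac{9 \left(0 - 2\right)}{2} = \frac{9}{2} \left(-2\right) = -9$)
$\left(\left(-5 + 4\right) \left(Z{\left(-2 - -4 \right)} + 7\right) + L\right)^{2} = \left(\left(-5 + 4\right) \left(\left(-2 - -4\right) + 7\right) - 9\right)^{2} = \left(- (\left(-2 + 4\right) + 7) - 9\right)^{2} = \left(- (2 + 7) - 9\right)^{2} = \left(\left(-1\right) 9 - 9\right)^{2} = \left(-9 - 9\right)^{2} = \left(-18\right)^{2} = 324$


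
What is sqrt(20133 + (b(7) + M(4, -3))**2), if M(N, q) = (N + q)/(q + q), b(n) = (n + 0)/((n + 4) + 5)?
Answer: sqrt(46386601)/48 ≈ 141.89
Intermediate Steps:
b(n) = n/(9 + n) (b(n) = n/((4 + n) + 5) = n/(9 + n))
M(N, q) = (N + q)/(2*q) (M(N, q) = (N + q)/((2*q)) = (N + q)*(1/(2*q)) = (N + q)/(2*q))
sqrt(20133 + (b(7) + M(4, -3))**2) = sqrt(20133 + (7/(9 + 7) + (1/2)*(4 - 3)/(-3))**2) = sqrt(20133 + (7/16 + (1/2)*(-1/3)*1)**2) = sqrt(20133 + (7*(1/16) - 1/6)**2) = sqrt(20133 + (7/16 - 1/6)**2) = sqrt(20133 + (13/48)**2) = sqrt(20133 + 169/2304) = sqrt(46386601/2304) = sqrt(46386601)/48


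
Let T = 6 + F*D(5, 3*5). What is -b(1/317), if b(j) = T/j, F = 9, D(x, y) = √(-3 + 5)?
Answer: -1902 - 2853*√2 ≈ -5936.8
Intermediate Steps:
D(x, y) = √2
T = 6 + 9*√2 ≈ 18.728
b(j) = (6 + 9*√2)/j
-b(1/317) = -3*(2 + 3*√2)/(1/317) = -3*(2 + 3*√2)/1/317 = -3*317*(2 + 3*√2) = -(1902 + 2853*√2) = -1902 - 2853*√2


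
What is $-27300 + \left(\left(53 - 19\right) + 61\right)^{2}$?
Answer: $-18275$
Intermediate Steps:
$-27300 + \left(\left(53 - 19\right) + 61\right)^{2} = -27300 + \left(34 + 61\right)^{2} = -27300 + 95^{2} = -27300 + 9025 = -18275$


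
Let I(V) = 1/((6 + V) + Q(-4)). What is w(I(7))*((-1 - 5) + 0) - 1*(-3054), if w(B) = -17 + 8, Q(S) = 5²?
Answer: 3108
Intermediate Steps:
Q(S) = 25
I(V) = 1/(31 + V) (I(V) = 1/((6 + V) + 25) = 1/(31 + V))
w(B) = -9
w(I(7))*((-1 - 5) + 0) - 1*(-3054) = -9*((-1 - 5) + 0) - 1*(-3054) = -9*(-6 + 0) + 3054 = -9*(-6) + 3054 = 54 + 3054 = 3108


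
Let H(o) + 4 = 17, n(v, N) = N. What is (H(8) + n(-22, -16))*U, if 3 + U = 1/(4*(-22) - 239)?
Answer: 982/109 ≈ 9.0092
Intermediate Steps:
H(o) = 13 (H(o) = -4 + 17 = 13)
U = -982/327 (U = -3 + 1/(4*(-22) - 239) = -3 + 1/(-88 - 239) = -3 + 1/(-327) = -3 - 1/327 = -982/327 ≈ -3.0031)
(H(8) + n(-22, -16))*U = (13 - 16)*(-982/327) = -3*(-982/327) = 982/109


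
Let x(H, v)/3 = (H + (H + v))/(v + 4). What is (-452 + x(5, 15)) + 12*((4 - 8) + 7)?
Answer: -7829/19 ≈ -412.05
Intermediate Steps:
x(H, v) = 3*(v + 2*H)/(4 + v) (x(H, v) = 3*((H + (H + v))/(v + 4)) = 3*((v + 2*H)/(4 + v)) = 3*(v + 2*H)/(4 + v))
(-452 + x(5, 15)) + 12*((4 - 8) + 7) = (-452 + 3*(15 + 2*5)/(4 + 15)) + 12*((4 - 8) + 7) = (-452 + 3*(15 + 10)/19) + 12*(-4 + 7) = (-452 + 3*(1/19)*25) + 12*3 = (-452 + 75/19) + 36 = -8513/19 + 36 = -7829/19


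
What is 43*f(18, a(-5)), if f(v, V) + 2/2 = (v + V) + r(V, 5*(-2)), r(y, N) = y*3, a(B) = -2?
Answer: 387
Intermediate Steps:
r(y, N) = 3*y
f(v, V) = -1 + v + 4*V (f(v, V) = -1 + ((v + V) + 3*V) = -1 + ((V + v) + 3*V) = -1 + (v + 4*V) = -1 + v + 4*V)
43*f(18, a(-5)) = 43*(-1 + 18 + 4*(-2)) = 43*(-1 + 18 - 8) = 43*9 = 387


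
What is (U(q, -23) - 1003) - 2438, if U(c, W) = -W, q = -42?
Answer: -3418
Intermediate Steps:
(U(q, -23) - 1003) - 2438 = (-1*(-23) - 1003) - 2438 = (23 - 1003) - 2438 = -980 - 2438 = -3418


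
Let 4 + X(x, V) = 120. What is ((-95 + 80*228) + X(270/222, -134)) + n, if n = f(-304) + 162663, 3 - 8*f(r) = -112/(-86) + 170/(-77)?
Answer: 4792327843/26488 ≈ 1.8092e+5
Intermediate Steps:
f(r) = 12931/26488 (f(r) = 3/8 - (-112/(-86) + 170/(-77))/8 = 3/8 - (-112*(-1/86) + 170*(-1/77))/8 = 3/8 - (56/43 - 170/77)/8 = 3/8 - ⅛*(-2998/3311) = 3/8 + 1499/13244 = 12931/26488)
X(x, V) = 116 (X(x, V) = -4 + 120 = 116)
n = 4308630475/26488 (n = 12931/26488 + 162663 = 4308630475/26488 ≈ 1.6266e+5)
((-95 + 80*228) + X(270/222, -134)) + n = ((-95 + 80*228) + 116) + 4308630475/26488 = ((-95 + 18240) + 116) + 4308630475/26488 = (18145 + 116) + 4308630475/26488 = 18261 + 4308630475/26488 = 4792327843/26488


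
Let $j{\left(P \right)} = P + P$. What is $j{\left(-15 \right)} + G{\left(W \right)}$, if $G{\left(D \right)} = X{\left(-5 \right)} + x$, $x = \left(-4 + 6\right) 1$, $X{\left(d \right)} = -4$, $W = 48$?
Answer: $-32$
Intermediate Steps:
$x = 2$ ($x = 2 \cdot 1 = 2$)
$G{\left(D \right)} = -2$ ($G{\left(D \right)} = -4 + 2 = -2$)
$j{\left(P \right)} = 2 P$
$j{\left(-15 \right)} + G{\left(W \right)} = 2 \left(-15\right) - 2 = -30 - 2 = -32$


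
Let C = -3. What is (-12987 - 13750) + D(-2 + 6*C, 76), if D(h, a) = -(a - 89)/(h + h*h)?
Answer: -10160047/380 ≈ -26737.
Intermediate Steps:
D(h, a) = -(-89 + a)/(h + h²)
(-12987 - 13750) + D(-2 + 6*C, 76) = (-12987 - 13750) + (89 - 1*76)/((-2 + 6*(-3))*(1 + (-2 + 6*(-3)))) = -26737 + (89 - 76)/((-2 - 18)*(1 + (-2 - 18))) = -26737 + 13/(-20*(1 - 20)) = -26737 - 1/20*13/(-19) = -26737 - 1/20*(-1/19)*13 = -26737 + 13/380 = -10160047/380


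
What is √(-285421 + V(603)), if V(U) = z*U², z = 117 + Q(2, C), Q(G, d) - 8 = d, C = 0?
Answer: 2*√11291426 ≈ 6720.5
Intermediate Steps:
Q(G, d) = 8 + d
z = 125 (z = 117 + (8 + 0) = 117 + 8 = 125)
V(U) = 125*U²
√(-285421 + V(603)) = √(-285421 + 125*603²) = √(-285421 + 125*363609) = √(-285421 + 45451125) = √45165704 = 2*√11291426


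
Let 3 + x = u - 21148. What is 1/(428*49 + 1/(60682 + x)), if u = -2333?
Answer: 37198/780116457 ≈ 4.7683e-5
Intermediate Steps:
x = -23484 (x = -3 + (-2333 - 21148) = -3 - 23481 = -23484)
1/(428*49 + 1/(60682 + x)) = 1/(428*49 + 1/(60682 - 23484)) = 1/(20972 + 1/37198) = 1/(780116457/37198) = 37198/780116457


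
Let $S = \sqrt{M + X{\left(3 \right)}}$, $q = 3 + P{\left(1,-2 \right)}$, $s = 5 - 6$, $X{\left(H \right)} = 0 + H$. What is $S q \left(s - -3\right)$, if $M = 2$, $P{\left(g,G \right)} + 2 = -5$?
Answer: $- 8 \sqrt{5} \approx -17.889$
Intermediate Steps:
$P{\left(g,G \right)} = -7$ ($P{\left(g,G \right)} = -2 - 5 = -7$)
$X{\left(H \right)} = H$
$s = -1$ ($s = 5 - 6 = -1$)
$q = -4$ ($q = 3 - 7 = -4$)
$S = \sqrt{5}$ ($S = \sqrt{2 + 3} = \sqrt{5} \approx 2.2361$)
$S q \left(s - -3\right) = \sqrt{5} \left(-4\right) \left(-1 - -3\right) = - 4 \sqrt{5} \left(-1 + 3\right) = - 4 \sqrt{5} \cdot 2 = - 8 \sqrt{5}$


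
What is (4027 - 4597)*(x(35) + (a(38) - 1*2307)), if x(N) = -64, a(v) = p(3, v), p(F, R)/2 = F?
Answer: 1348050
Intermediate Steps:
p(F, R) = 2*F
a(v) = 6 (a(v) = 2*3 = 6)
(4027 - 4597)*(x(35) + (a(38) - 1*2307)) = (4027 - 4597)*(-64 + (6 - 1*2307)) = -570*(-64 + (6 - 2307)) = -570*(-64 - 2301) = -570*(-2365) = 1348050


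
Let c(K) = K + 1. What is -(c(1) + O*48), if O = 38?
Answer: -1826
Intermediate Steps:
c(K) = 1 + K
-(c(1) + O*48) = -((1 + 1) + 38*48) = -(2 + 1824) = -1*1826 = -1826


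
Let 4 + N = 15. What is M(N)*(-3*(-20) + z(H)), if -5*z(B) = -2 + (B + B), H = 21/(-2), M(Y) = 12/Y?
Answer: 3876/55 ≈ 70.473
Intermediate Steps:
N = 11 (N = -4 + 15 = 11)
H = -21/2 (H = 21*(-½) = -21/2 ≈ -10.500)
z(B) = ⅖ - 2*B/5 (z(B) = -(-2 + (B + B))/5 = -(-2 + 2*B)/5 = ⅖ - 2*B/5)
M(N)*(-3*(-20) + z(H)) = (12/11)*(-3*(-20) + (⅖ - ⅖*(-21/2))) = (12*(1/11))*(60 + (⅖ + 21/5)) = 12*(60 + 23/5)/11 = (12/11)*(323/5) = 3876/55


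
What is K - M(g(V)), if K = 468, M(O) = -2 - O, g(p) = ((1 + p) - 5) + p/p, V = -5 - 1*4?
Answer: 458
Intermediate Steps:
V = -9 (V = -5 - 4 = -9)
g(p) = -3 + p (g(p) = (-4 + p) + 1 = -3 + p)
K - M(g(V)) = 468 - (-2 - (-3 - 9)) = 468 - (-2 - 1*(-12)) = 468 - (-2 + 12) = 468 - 1*10 = 468 - 10 = 458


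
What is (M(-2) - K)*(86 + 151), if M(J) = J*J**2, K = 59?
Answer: -15879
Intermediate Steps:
M(J) = J**3
(M(-2) - K)*(86 + 151) = ((-2)**3 - 1*59)*(86 + 151) = (-8 - 59)*237 = -67*237 = -15879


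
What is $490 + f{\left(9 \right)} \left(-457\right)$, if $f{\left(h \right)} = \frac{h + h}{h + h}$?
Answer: $33$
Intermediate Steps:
$f{\left(h \right)} = 1$ ($f{\left(h \right)} = \frac{2 h}{2 h} = 2 h \frac{1}{2 h} = 1$)
$490 + f{\left(9 \right)} \left(-457\right) = 490 + 1 \left(-457\right) = 490 - 457 = 33$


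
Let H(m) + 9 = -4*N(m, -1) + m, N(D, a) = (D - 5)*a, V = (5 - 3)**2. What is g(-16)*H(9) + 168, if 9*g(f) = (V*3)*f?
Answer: -520/3 ≈ -173.33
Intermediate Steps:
V = 4 (V = 2**2 = 4)
N(D, a) = a*(-5 + D) (N(D, a) = (-5 + D)*a = a*(-5 + D))
g(f) = 4*f/3 (g(f) = ((4*3)*f)/9 = (12*f)/9 = 4*f/3)
H(m) = -29 + 5*m (H(m) = -9 + (-(-4)*(-5 + m) + m) = -9 + (-4*(5 - m) + m) = -9 + ((-20 + 4*m) + m) = -9 + (-20 + 5*m) = -29 + 5*m)
g(-16)*H(9) + 168 = ((4/3)*(-16))*(-29 + 5*9) + 168 = -64*(-29 + 45)/3 + 168 = -64/3*16 + 168 = -1024/3 + 168 = -520/3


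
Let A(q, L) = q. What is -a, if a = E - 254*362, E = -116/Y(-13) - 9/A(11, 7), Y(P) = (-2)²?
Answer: 1011756/11 ≈ 91978.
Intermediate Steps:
Y(P) = 4
E = -328/11 (E = -116/4 - 9/11 = -116*¼ - 9*1/11 = -29 - 9/11 = -328/11 ≈ -29.818)
a = -1011756/11 (a = -328/11 - 254*362 = -328/11 - 91948 = -1011756/11 ≈ -91978.)
-a = -1*(-1011756/11) = 1011756/11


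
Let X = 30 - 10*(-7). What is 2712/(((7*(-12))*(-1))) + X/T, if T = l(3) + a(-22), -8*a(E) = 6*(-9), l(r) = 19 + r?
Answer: 5758/161 ≈ 35.764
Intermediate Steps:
a(E) = 27/4 (a(E) = -3*(-9)/4 = -1/8*(-54) = 27/4)
T = 115/4 (T = (19 + 3) + 27/4 = 22 + 27/4 = 115/4 ≈ 28.750)
X = 100 (X = 30 + 70 = 100)
2712/(((7*(-12))*(-1))) + X/T = 2712/(((7*(-12))*(-1))) + 100/(115/4) = 2712/((-84*(-1))) + 100*(4/115) = 2712/84 + 80/23 = 2712*(1/84) + 80/23 = 226/7 + 80/23 = 5758/161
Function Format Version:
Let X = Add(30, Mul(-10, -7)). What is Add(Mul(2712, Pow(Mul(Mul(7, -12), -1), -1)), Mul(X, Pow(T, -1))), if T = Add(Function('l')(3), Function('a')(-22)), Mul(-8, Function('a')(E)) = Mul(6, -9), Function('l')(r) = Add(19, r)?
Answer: Rational(5758, 161) ≈ 35.764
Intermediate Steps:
Function('a')(E) = Rational(27, 4) (Function('a')(E) = Mul(Rational(-1, 8), Mul(6, -9)) = Mul(Rational(-1, 8), -54) = Rational(27, 4))
T = Rational(115, 4) (T = Add(Add(19, 3), Rational(27, 4)) = Add(22, Rational(27, 4)) = Rational(115, 4) ≈ 28.750)
X = 100 (X = Add(30, 70) = 100)
Add(Mul(2712, Pow(Mul(Mul(7, -12), -1), -1)), Mul(X, Pow(T, -1))) = Add(Mul(2712, Pow(Mul(Mul(7, -12), -1), -1)), Mul(100, Pow(Rational(115, 4), -1))) = Add(Mul(2712, Pow(Mul(-84, -1), -1)), Mul(100, Rational(4, 115))) = Add(Mul(2712, Pow(84, -1)), Rational(80, 23)) = Add(Mul(2712, Rational(1, 84)), Rational(80, 23)) = Add(Rational(226, 7), Rational(80, 23)) = Rational(5758, 161)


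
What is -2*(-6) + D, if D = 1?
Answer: 13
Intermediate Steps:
-2*(-6) + D = -2*(-6) + 1 = 12 + 1 = 13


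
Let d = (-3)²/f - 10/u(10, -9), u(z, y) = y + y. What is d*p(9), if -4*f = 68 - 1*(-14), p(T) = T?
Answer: 43/41 ≈ 1.0488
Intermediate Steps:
u(z, y) = 2*y
f = -41/2 (f = -(68 - 1*(-14))/4 = -(68 + 14)/4 = -¼*82 = -41/2 ≈ -20.500)
d = 43/369 (d = (-3)²/(-41/2) - 10/(2*(-9)) = 9*(-2/41) - 10/(-18) = -18/41 - 10*(-1/18) = -18/41 + 5/9 = 43/369 ≈ 0.11653)
d*p(9) = (43/369)*9 = 43/41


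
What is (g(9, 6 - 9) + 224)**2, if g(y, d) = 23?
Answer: 61009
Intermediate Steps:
(g(9, 6 - 9) + 224)**2 = (23 + 224)**2 = 247**2 = 61009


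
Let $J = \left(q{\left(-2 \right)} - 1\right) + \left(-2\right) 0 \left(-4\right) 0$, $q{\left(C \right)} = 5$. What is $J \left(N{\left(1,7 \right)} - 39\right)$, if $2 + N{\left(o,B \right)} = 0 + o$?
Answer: $-160$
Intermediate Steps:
$N{\left(o,B \right)} = -2 + o$ ($N{\left(o,B \right)} = -2 + \left(0 + o\right) = -2 + o$)
$J = 4$ ($J = \left(5 - 1\right) + \left(-2\right) 0 \left(-4\right) 0 = 4 + 0 \left(-4\right) 0 = 4 + 0 \cdot 0 = 4 + 0 = 4$)
$J \left(N{\left(1,7 \right)} - 39\right) = 4 \left(\left(-2 + 1\right) - 39\right) = 4 \left(-1 - 39\right) = 4 \left(-40\right) = -160$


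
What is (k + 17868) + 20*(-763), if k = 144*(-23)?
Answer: -704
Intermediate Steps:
k = -3312
(k + 17868) + 20*(-763) = (-3312 + 17868) + 20*(-763) = 14556 - 15260 = -704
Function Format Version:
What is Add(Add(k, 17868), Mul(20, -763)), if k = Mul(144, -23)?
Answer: -704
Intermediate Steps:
k = -3312
Add(Add(k, 17868), Mul(20, -763)) = Add(Add(-3312, 17868), Mul(20, -763)) = Add(14556, -15260) = -704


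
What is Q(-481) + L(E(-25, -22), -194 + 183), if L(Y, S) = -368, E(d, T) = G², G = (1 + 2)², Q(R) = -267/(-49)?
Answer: -17765/49 ≈ -362.55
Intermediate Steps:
Q(R) = 267/49 (Q(R) = -267*(-1/49) = 267/49)
G = 9 (G = 3² = 9)
E(d, T) = 81 (E(d, T) = 9² = 81)
Q(-481) + L(E(-25, -22), -194 + 183) = 267/49 - 368 = -17765/49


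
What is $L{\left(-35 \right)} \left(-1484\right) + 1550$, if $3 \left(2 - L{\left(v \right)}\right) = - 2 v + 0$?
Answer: $\frac{99626}{3} \approx 33209.0$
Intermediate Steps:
$L{\left(v \right)} = 2 + \frac{2 v}{3}$ ($L{\left(v \right)} = 2 - \frac{- 2 v + 0}{3} = 2 - \frac{\left(-2\right) v}{3} = 2 + \frac{2 v}{3}$)
$L{\left(-35 \right)} \left(-1484\right) + 1550 = \left(2 + \frac{2}{3} \left(-35\right)\right) \left(-1484\right) + 1550 = \left(2 - \frac{70}{3}\right) \left(-1484\right) + 1550 = \left(- \frac{64}{3}\right) \left(-1484\right) + 1550 = \frac{94976}{3} + 1550 = \frac{99626}{3}$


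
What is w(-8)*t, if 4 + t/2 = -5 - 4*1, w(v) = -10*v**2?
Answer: 16640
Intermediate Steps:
t = -26 (t = -8 + 2*(-5 - 4*1) = -8 + 2*(-5 - 4) = -8 + 2*(-9) = -8 - 18 = -26)
w(-8)*t = -10*(-8)**2*(-26) = -10*64*(-26) = -640*(-26) = 16640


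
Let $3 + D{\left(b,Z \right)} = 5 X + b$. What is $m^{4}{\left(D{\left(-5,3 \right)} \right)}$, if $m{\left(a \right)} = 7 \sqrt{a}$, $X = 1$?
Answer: $21609$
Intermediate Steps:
$D{\left(b,Z \right)} = 2 + b$ ($D{\left(b,Z \right)} = -3 + \left(5 \cdot 1 + b\right) = -3 + \left(5 + b\right) = 2 + b$)
$m^{4}{\left(D{\left(-5,3 \right)} \right)} = \left(7 \sqrt{2 - 5}\right)^{4} = \left(7 \sqrt{-3}\right)^{4} = \left(7 i \sqrt{3}\right)^{4} = 21609$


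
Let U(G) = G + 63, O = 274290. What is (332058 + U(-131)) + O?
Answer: 606280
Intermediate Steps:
U(G) = 63 + G
(332058 + U(-131)) + O = (332058 + (63 - 131)) + 274290 = (332058 - 68) + 274290 = 331990 + 274290 = 606280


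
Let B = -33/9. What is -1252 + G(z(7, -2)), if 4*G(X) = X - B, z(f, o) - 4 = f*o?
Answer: -15043/12 ≈ -1253.6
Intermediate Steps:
z(f, o) = 4 + f*o
B = -11/3 (B = -33*⅑ = -11/3 ≈ -3.6667)
G(X) = 11/12 + X/4 (G(X) = (X - 1*(-11/3))/4 = (X + 11/3)/4 = (11/3 + X)/4 = 11/12 + X/4)
-1252 + G(z(7, -2)) = -1252 + (11/12 + (4 + 7*(-2))/4) = -1252 + (11/12 + (4 - 14)/4) = -1252 + (11/12 + (¼)*(-10)) = -1252 + (11/12 - 5/2) = -1252 - 19/12 = -15043/12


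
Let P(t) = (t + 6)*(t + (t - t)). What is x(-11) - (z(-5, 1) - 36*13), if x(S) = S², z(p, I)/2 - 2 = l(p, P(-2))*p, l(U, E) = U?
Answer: 535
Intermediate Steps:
P(t) = t*(6 + t) (P(t) = (6 + t)*(t + 0) = (6 + t)*t = t*(6 + t))
z(p, I) = 4 + 2*p² (z(p, I) = 4 + 2*(p*p) = 4 + 2*p²)
x(-11) - (z(-5, 1) - 36*13) = (-11)² - ((4 + 2*(-5)²) - 36*13) = 121 - ((4 + 2*25) - 468) = 121 - ((4 + 50) - 468) = 121 - (54 - 468) = 121 - 1*(-414) = 121 + 414 = 535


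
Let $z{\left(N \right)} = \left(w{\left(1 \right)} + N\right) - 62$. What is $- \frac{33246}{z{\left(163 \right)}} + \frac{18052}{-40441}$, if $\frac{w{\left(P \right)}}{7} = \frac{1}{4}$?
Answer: $- \frac{1795141772}{5540417} \approx -324.01$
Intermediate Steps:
$w{\left(P \right)} = \frac{7}{4}$
$z{\left(N \right)} = - \frac{241}{4} + N$ ($z{\left(N \right)} = \left(\frac{7}{4} + N\right) - 62 = - \frac{241}{4} + N$)
$- \frac{33246}{z{\left(163 \right)}} + \frac{18052}{-40441} = - \frac{33246}{- \frac{241}{4} + 163} + \frac{18052}{-40441} = - \frac{33246}{\frac{411}{4}} + 18052 \left(- \frac{1}{40441}\right) = \left(-33246\right) \frac{4}{411} - \frac{18052}{40441} = - \frac{44328}{137} - \frac{18052}{40441} = - \frac{1795141772}{5540417}$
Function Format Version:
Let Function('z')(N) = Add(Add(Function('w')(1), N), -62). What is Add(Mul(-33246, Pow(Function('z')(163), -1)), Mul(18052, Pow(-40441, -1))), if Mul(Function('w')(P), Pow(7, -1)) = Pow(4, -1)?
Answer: Rational(-1795141772, 5540417) ≈ -324.01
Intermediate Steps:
Function('w')(P) = Rational(7, 4) (Function('w')(P) = Mul(7, Pow(4, -1)) = Mul(7, Rational(1, 4)) = Rational(7, 4))
Function('z')(N) = Add(Rational(-241, 4), N) (Function('z')(N) = Add(Add(Rational(7, 4), N), -62) = Add(Rational(-241, 4), N))
Add(Mul(-33246, Pow(Function('z')(163), -1)), Mul(18052, Pow(-40441, -1))) = Add(Mul(-33246, Pow(Add(Rational(-241, 4), 163), -1)), Mul(18052, Pow(-40441, -1))) = Add(Mul(-33246, Pow(Rational(411, 4), -1)), Mul(18052, Rational(-1, 40441))) = Add(Mul(-33246, Rational(4, 411)), Rational(-18052, 40441)) = Add(Rational(-44328, 137), Rational(-18052, 40441)) = Rational(-1795141772, 5540417)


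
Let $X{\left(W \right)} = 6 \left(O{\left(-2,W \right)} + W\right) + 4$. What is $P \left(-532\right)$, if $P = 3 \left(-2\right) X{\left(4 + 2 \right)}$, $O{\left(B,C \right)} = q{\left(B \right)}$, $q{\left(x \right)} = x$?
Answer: $89376$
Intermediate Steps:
$O{\left(B,C \right)} = B$
$X{\left(W \right)} = -8 + 6 W$ ($X{\left(W \right)} = 6 \left(-2 + W\right) + 4 = \left(-12 + 6 W\right) + 4 = -8 + 6 W$)
$P = -168$ ($P = 3 \left(-2\right) \left(-8 + 6 \left(4 + 2\right)\right) = - 6 \left(-8 + 6 \cdot 6\right) = - 6 \left(-8 + 36\right) = \left(-6\right) 28 = -168$)
$P \left(-532\right) = \left(-168\right) \left(-532\right) = 89376$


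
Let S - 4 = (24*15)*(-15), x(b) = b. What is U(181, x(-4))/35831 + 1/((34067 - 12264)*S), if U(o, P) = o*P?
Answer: -85177903143/4215480889028 ≈ -0.020206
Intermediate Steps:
U(o, P) = P*o
S = -5396 (S = 4 + (24*15)*(-15) = 4 + 360*(-15) = 4 - 5400 = -5396)
U(181, x(-4))/35831 + 1/((34067 - 12264)*S) = -4*181/35831 + 1/((34067 - 12264)*(-5396)) = -724*1/35831 - 1/5396/21803 = -724/35831 + (1/21803)*(-1/5396) = -724/35831 - 1/117648988 = -85177903143/4215480889028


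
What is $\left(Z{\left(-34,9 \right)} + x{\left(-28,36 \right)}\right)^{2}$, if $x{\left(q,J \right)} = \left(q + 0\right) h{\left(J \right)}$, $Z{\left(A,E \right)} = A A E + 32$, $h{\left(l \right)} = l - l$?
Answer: $108910096$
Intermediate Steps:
$h{\left(l \right)} = 0$
$Z{\left(A,E \right)} = 32 + E A^{2}$ ($Z{\left(A,E \right)} = A^{2} E + 32 = E A^{2} + 32 = 32 + E A^{2}$)
$x{\left(q,J \right)} = 0$ ($x{\left(q,J \right)} = \left(q + 0\right) 0 = q 0 = 0$)
$\left(Z{\left(-34,9 \right)} + x{\left(-28,36 \right)}\right)^{2} = \left(\left(32 + 9 \left(-34\right)^{2}\right) + 0\right)^{2} = \left(\left(32 + 9 \cdot 1156\right) + 0\right)^{2} = \left(\left(32 + 10404\right) + 0\right)^{2} = \left(10436 + 0\right)^{2} = 10436^{2} = 108910096$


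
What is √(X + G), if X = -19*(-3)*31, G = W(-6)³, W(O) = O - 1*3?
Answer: √1038 ≈ 32.218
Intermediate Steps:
W(O) = -3 + O (W(O) = O - 3 = -3 + O)
G = -729 (G = (-3 - 6)³ = (-9)³ = -729)
X = 1767 (X = 57*31 = 1767)
√(X + G) = √(1767 - 729) = √1038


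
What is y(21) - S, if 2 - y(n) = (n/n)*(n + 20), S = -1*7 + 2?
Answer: -34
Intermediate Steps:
S = -5 (S = -7 + 2 = -5)
y(n) = -18 - n (y(n) = 2 - n/n*(n + 20) = 2 - (20 + n) = 2 + (-20 - n) = -18 - n)
y(21) - S = (-18 - 1*21) - 1*(-5) = (-18 - 21) + 5 = -39 + 5 = -34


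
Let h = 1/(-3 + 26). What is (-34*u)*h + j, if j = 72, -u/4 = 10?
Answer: 3016/23 ≈ 131.13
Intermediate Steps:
u = -40 (u = -4*10 = -40)
h = 1/23 ≈ 0.043478
(-34*u)*h + j = -34*(-40)*(1/23) + 72 = 1360*(1/23) + 72 = 1360/23 + 72 = 3016/23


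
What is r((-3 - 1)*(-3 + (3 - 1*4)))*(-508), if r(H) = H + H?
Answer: -16256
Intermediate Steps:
r(H) = 2*H
r((-3 - 1)*(-3 + (3 - 1*4)))*(-508) = (2*((-3 - 1)*(-3 + (3 - 1*4))))*(-508) = (2*(-4*(-3 + (3 - 4))))*(-508) = (2*(-4*(-3 - 1)))*(-508) = (2*(-4*(-4)))*(-508) = (2*16)*(-508) = 32*(-508) = -16256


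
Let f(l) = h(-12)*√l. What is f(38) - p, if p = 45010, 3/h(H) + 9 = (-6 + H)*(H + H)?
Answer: -45010 + √38/141 ≈ -45010.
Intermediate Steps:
h(H) = 3/(-9 + 2*H*(-6 + H)) (h(H) = 3/(-9 + (-6 + H)*(H + H)) = 3/(-9 + (-6 + H)*(2*H)) = 3/(-9 + 2*H*(-6 + H)))
f(l) = √l/141 (f(l) = (3/(-9 - 12*(-12) + 2*(-12)²))*√l = (3/(-9 + 144 + 2*144))*√l = (3/(-9 + 144 + 288))*√l = (3/423)*√l = (3*(1/423))*√l = √l/141)
f(38) - p = √38/141 - 1*45010 = √38/141 - 45010 = -45010 + √38/141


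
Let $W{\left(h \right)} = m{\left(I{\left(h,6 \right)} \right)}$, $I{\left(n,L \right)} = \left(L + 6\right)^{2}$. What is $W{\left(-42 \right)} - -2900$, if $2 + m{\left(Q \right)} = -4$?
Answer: $2894$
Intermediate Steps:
$I{\left(n,L \right)} = \left(6 + L\right)^{2}$
$m{\left(Q \right)} = -6$ ($m{\left(Q \right)} = -2 - 4 = -6$)
$W{\left(h \right)} = -6$
$W{\left(-42 \right)} - -2900 = -6 - -2900 = -6 + 2900 = 2894$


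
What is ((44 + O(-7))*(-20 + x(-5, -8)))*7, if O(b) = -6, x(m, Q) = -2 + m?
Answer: -7182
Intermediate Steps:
((44 + O(-7))*(-20 + x(-5, -8)))*7 = ((44 - 6)*(-20 + (-2 - 5)))*7 = (38*(-20 - 7))*7 = (38*(-27))*7 = -1026*7 = -7182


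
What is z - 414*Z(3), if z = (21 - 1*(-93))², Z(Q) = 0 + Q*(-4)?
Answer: 17964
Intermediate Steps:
Z(Q) = -4*Q (Z(Q) = 0 - 4*Q = -4*Q)
z = 12996 (z = (21 + 93)² = 114² = 12996)
z - 414*Z(3) = 12996 - (-1656)*3 = 12996 - 414*(-12) = 12996 + 4968 = 17964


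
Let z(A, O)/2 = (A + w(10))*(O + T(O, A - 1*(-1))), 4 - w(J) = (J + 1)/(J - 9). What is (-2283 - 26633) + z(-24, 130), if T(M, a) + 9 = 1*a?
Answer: -34992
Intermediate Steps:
T(M, a) = -9 + a (T(M, a) = -9 + 1*a = -9 + a)
w(J) = 4 - (1 + J)/(-9 + J) (w(J) = 4 - (J + 1)/(J - 9) = 4 - (1 + J)/(-9 + J))
z(A, O) = 2*(-7 + A)*(-8 + A + O) (z(A, O) = 2*((A + (-37 + 3*10)/(-9 + 10))*(O + (-9 + (A - 1*(-1))))) = 2*((A + (-37 + 30)/1)*(O + (-9 + (A + 1)))) = 2*((A + 1*(-7))*(O + (-9 + (1 + A)))) = 2*((A - 7)*(O + (-8 + A))) = 2*((-7 + A)*(-8 + A + O)) = 2*(-7 + A)*(-8 + A + O))
(-2283 - 26633) + z(-24, 130) = (-2283 - 26633) + (112 - 30*(-24) - 14*130 + 2*(-24)² + 2*(-24)*130) = -28916 + (112 + 720 - 1820 + 2*576 - 6240) = -28916 + (112 + 720 - 1820 + 1152 - 6240) = -28916 - 6076 = -34992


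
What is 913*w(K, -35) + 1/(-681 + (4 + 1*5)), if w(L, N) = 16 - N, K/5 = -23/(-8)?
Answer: 31290335/672 ≈ 46563.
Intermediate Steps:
K = 115/8 (K = 5*(-23/(-8)) = 5*(-23*(-1/8)) = 5*(23/8) = 115/8 ≈ 14.375)
913*w(K, -35) + 1/(-681 + (4 + 1*5)) = 913*(16 - 1*(-35)) + 1/(-681 + (4 + 1*5)) = 913*(16 + 35) + 1/(-681 + (4 + 5)) = 913*51 + 1/(-681 + 9) = 46563 + 1/(-672) = 46563 - 1/672 = 31290335/672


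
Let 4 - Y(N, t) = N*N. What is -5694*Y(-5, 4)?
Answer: 119574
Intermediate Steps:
Y(N, t) = 4 - N² (Y(N, t) = 4 - N*N = 4 - N²)
-5694*Y(-5, 4) = -5694*(4 - 1*(-5)²) = -5694*(4 - 1*25) = -5694*(4 - 25) = -5694*(-21) = -39*(-3066) = 119574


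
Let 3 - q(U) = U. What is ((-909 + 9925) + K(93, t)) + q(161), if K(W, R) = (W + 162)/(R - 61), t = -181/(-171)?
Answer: 18150179/2050 ≈ 8853.8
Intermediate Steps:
q(U) = 3 - U
t = 181/171 (t = -181*(-1/171) = 181/171 ≈ 1.0585)
K(W, R) = (162 + W)/(-61 + R)
((-909 + 9925) + K(93, t)) + q(161) = ((-909 + 9925) + (162 + 93)/(-61 + 181/171)) + (3 - 1*161) = (9016 + 255/(-10250/171)) + (3 - 161) = (9016 - 171/10250*255) - 158 = (9016 - 8721/2050) - 158 = 18474079/2050 - 158 = 18150179/2050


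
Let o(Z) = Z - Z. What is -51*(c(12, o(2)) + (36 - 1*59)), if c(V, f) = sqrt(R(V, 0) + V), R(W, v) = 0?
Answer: 1173 - 102*sqrt(3) ≈ 996.33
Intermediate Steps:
o(Z) = 0
c(V, f) = sqrt(V) (c(V, f) = sqrt(0 + V) = sqrt(V))
-51*(c(12, o(2)) + (36 - 1*59)) = -51*(sqrt(12) + (36 - 1*59)) = -51*(2*sqrt(3) + (36 - 59)) = -51*(2*sqrt(3) - 23) = -51*(-23 + 2*sqrt(3)) = 1173 - 102*sqrt(3)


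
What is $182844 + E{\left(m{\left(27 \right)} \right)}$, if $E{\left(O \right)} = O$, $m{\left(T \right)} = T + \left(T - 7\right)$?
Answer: $182891$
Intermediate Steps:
$m{\left(T \right)} = -7 + 2 T$ ($m{\left(T \right)} = T + \left(-7 + T\right) = -7 + 2 T$)
$182844 + E{\left(m{\left(27 \right)} \right)} = 182844 + \left(-7 + 2 \cdot 27\right) = 182844 + \left(-7 + 54\right) = 182844 + 47 = 182891$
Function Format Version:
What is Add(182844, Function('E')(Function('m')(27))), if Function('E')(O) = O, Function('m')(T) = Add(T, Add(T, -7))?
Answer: 182891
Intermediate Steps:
Function('m')(T) = Add(-7, Mul(2, T)) (Function('m')(T) = Add(T, Add(-7, T)) = Add(-7, Mul(2, T)))
Add(182844, Function('E')(Function('m')(27))) = Add(182844, Add(-7, Mul(2, 27))) = Add(182844, Add(-7, 54)) = Add(182844, 47) = 182891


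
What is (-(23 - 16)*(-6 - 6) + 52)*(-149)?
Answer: -20264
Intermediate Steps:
(-(23 - 16)*(-6 - 6) + 52)*(-149) = (-7*(-12) + 52)*(-149) = (-1*(-84) + 52)*(-149) = (84 + 52)*(-149) = 136*(-149) = -20264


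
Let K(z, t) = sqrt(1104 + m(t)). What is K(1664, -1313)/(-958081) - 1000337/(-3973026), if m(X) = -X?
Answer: 1000337/3973026 - sqrt(2417)/958081 ≈ 0.25173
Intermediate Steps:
K(z, t) = sqrt(1104 - t)
K(1664, -1313)/(-958081) - 1000337/(-3973026) = sqrt(1104 - 1*(-1313))/(-958081) - 1000337/(-3973026) = sqrt(1104 + 1313)*(-1/958081) - 1000337*(-1/3973026) = sqrt(2417)*(-1/958081) + 1000337/3973026 = -sqrt(2417)/958081 + 1000337/3973026 = 1000337/3973026 - sqrt(2417)/958081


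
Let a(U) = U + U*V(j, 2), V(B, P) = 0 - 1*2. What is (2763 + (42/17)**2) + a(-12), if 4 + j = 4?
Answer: 803739/289 ≈ 2781.1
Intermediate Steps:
j = 0 (j = -4 + 4 = 0)
V(B, P) = -2 (V(B, P) = 0 - 2 = -2)
a(U) = -U (a(U) = U + U*(-2) = U - 2*U = -U)
(2763 + (42/17)**2) + a(-12) = (2763 + (42/17)**2) - 1*(-12) = (2763 + (42*(1/17))**2) + 12 = (2763 + (42/17)**2) + 12 = (2763 + 1764/289) + 12 = 800271/289 + 12 = 803739/289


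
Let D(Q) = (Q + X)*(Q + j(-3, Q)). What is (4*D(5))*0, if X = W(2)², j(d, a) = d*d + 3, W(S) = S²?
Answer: 0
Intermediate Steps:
j(d, a) = 3 + d² (j(d, a) = d² + 3 = 3 + d²)
X = 16 (X = (2²)² = 4² = 16)
D(Q) = (12 + Q)*(16 + Q) (D(Q) = (Q + 16)*(Q + (3 + (-3)²)) = (16 + Q)*(Q + (3 + 9)) = (16 + Q)*(Q + 12) = (16 + Q)*(12 + Q) = (12 + Q)*(16 + Q))
(4*D(5))*0 = (4*(192 + 5² + 28*5))*0 = (4*(192 + 25 + 140))*0 = (4*357)*0 = 1428*0 = 0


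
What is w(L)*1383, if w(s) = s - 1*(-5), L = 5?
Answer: 13830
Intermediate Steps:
w(s) = 5 + s (w(s) = s + 5 = 5 + s)
w(L)*1383 = (5 + 5)*1383 = 10*1383 = 13830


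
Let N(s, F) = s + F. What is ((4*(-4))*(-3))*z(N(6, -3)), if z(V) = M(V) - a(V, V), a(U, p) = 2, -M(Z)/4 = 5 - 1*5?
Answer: -96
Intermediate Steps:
N(s, F) = F + s
M(Z) = 0 (M(Z) = -4*(5 - 1*5) = -4*(5 - 5) = -4*0 = 0)
z(V) = -2 (z(V) = 0 - 1*2 = 0 - 2 = -2)
((4*(-4))*(-3))*z(N(6, -3)) = ((4*(-4))*(-3))*(-2) = -16*(-3)*(-2) = 48*(-2) = -96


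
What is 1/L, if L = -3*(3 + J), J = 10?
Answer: -1/39 ≈ -0.025641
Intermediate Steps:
L = -39 (L = -3*(3 + 10) = -3*13 = -39)
1/L = 1/(-39) = -1/39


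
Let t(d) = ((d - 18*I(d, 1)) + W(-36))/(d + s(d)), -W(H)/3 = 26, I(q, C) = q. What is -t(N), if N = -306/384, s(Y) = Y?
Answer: -1375/34 ≈ -40.441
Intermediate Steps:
W(H) = -78 (W(H) = -3*26 = -78)
N = -51/64 (N = -306*1/384 = -51/64 ≈ -0.79688)
t(d) = (-78 - 17*d)/(2*d) (t(d) = ((d - 18*d) - 78)/(d + d) = (-17*d - 78)/((2*d)) = (-78 - 17*d)*(1/(2*d)) = (-78 - 17*d)/(2*d))
-t(N) = -(-17/2 - 39/(-51/64)) = -(-17/2 - 39*(-64/51)) = -(-17/2 + 832/17) = -1*1375/34 = -1375/34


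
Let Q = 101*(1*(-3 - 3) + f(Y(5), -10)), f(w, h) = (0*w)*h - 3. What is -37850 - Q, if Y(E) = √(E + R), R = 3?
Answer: -36941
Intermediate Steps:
Y(E) = √(3 + E) (Y(E) = √(E + 3) = √(3 + E))
f(w, h) = -3 (f(w, h) = 0*h - 3 = 0 - 3 = -3)
Q = -909 (Q = 101*(1*(-3 - 3) - 3) = 101*(1*(-6) - 3) = 101*(-6 - 3) = 101*(-9) = -909)
-37850 - Q = -37850 - 1*(-909) = -37850 + 909 = -36941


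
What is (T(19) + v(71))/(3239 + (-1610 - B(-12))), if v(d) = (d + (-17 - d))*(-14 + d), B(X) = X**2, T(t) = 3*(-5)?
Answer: -328/495 ≈ -0.66263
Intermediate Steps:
T(t) = -15
v(d) = 238 - 17*d (v(d) = -17*(-14 + d) = 238 - 17*d)
(T(19) + v(71))/(3239 + (-1610 - B(-12))) = (-15 + (238 - 17*71))/(3239 + (-1610 - 1*(-12)**2)) = (-15 + (238 - 1207))/(3239 + (-1610 - 1*144)) = (-15 - 969)/(3239 + (-1610 - 144)) = -984/(3239 - 1754) = -984/1485 = -984*1/1485 = -328/495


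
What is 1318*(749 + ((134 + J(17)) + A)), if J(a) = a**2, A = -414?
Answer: 999044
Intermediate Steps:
1318*(749 + ((134 + J(17)) + A)) = 1318*(749 + ((134 + 17**2) - 414)) = 1318*(749 + ((134 + 289) - 414)) = 1318*(749 + (423 - 414)) = 1318*(749 + 9) = 1318*758 = 999044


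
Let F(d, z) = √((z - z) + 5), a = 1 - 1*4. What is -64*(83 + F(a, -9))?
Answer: -5312 - 64*√5 ≈ -5455.1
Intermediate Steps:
a = -3 (a = 1 - 4 = -3)
F(d, z) = √5 (F(d, z) = √(0 + 5) = √5)
-64*(83 + F(a, -9)) = -64*(83 + √5) = -5312 - 64*√5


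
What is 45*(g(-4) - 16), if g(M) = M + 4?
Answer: -720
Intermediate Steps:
g(M) = 4 + M
45*(g(-4) - 16) = 45*((4 - 4) - 16) = 45*(0 - 16) = 45*(-16) = -720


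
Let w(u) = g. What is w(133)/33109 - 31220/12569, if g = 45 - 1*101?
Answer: -1034366844/416147021 ≈ -2.4856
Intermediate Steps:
g = -56 (g = 45 - 101 = -56)
w(u) = -56
w(133)/33109 - 31220/12569 = -56/33109 - 31220/12569 = -1034366844/416147021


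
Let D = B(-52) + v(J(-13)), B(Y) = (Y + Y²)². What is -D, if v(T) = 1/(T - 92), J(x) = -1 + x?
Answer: -745509023/106 ≈ -7.0331e+6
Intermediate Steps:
v(T) = 1/(-92 + T)
D = 745509023/106 (D = (-52)²*(1 - 52)² + 1/(-92 + (-1 - 13)) = 2704*(-51)² + 1/(-92 - 14) = 2704*2601 + 1/(-106) = 7033104 - 1/106 = 745509023/106 ≈ 7.0331e+6)
-D = -1*745509023/106 = -745509023/106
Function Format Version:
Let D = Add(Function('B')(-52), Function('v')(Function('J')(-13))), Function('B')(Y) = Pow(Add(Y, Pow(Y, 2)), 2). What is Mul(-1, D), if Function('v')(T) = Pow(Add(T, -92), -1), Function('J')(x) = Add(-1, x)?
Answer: Rational(-745509023, 106) ≈ -7.0331e+6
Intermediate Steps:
Function('v')(T) = Pow(Add(-92, T), -1)
D = Rational(745509023, 106) (D = Add(Mul(Pow(-52, 2), Pow(Add(1, -52), 2)), Pow(Add(-92, Add(-1, -13)), -1)) = Add(Mul(2704, Pow(-51, 2)), Pow(Add(-92, -14), -1)) = Add(Mul(2704, 2601), Pow(-106, -1)) = Add(7033104, Rational(-1, 106)) = Rational(745509023, 106) ≈ 7.0331e+6)
Mul(-1, D) = Mul(-1, Rational(745509023, 106)) = Rational(-745509023, 106)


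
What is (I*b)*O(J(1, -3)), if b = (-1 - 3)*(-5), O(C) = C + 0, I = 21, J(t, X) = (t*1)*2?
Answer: 840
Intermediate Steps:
J(t, X) = 2*t (J(t, X) = t*2 = 2*t)
O(C) = C
b = 20 (b = -4*(-5) = 20)
(I*b)*O(J(1, -3)) = (21*20)*(2*1) = 420*2 = 840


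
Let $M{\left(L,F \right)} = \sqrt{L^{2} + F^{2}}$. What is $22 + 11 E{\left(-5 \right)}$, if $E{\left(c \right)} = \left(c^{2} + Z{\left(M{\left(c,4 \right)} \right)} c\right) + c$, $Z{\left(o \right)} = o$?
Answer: $242 - 55 \sqrt{41} \approx -110.17$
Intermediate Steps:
$M{\left(L,F \right)} = \sqrt{F^{2} + L^{2}}$
$E{\left(c \right)} = c + c^{2} + c \sqrt{16 + c^{2}}$ ($E{\left(c \right)} = \left(c^{2} + \sqrt{4^{2} + c^{2}} c\right) + c = \left(c^{2} + \sqrt{16 + c^{2}} c\right) + c = \left(c^{2} + c \sqrt{16 + c^{2}}\right) + c = c + c^{2} + c \sqrt{16 + c^{2}}$)
$22 + 11 E{\left(-5 \right)} = 22 + 11 \left(- 5 \left(1 - 5 + \sqrt{16 + \left(-5\right)^{2}}\right)\right) = 22 + 11 \left(- 5 \left(1 - 5 + \sqrt{16 + 25}\right)\right) = 22 + 11 \left(- 5 \left(1 - 5 + \sqrt{41}\right)\right) = 22 + 11 \left(- 5 \left(-4 + \sqrt{41}\right)\right) = 22 + 11 \left(20 - 5 \sqrt{41}\right) = 22 + \left(220 - 55 \sqrt{41}\right) = 242 - 55 \sqrt{41}$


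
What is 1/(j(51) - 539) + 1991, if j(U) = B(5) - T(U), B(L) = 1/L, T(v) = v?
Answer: 5871454/2949 ≈ 1991.0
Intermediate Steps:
B(L) = 1/L
j(U) = ⅕ - U (j(U) = 1/5 - U = ⅕ - U)
1/(j(51) - 539) + 1991 = 1/((⅕ - 1*51) - 539) + 1991 = 1/((⅕ - 51) - 539) + 1991 = 1/(-254/5 - 539) + 1991 = 1/(-2949/5) + 1991 = -5/2949 + 1991 = 5871454/2949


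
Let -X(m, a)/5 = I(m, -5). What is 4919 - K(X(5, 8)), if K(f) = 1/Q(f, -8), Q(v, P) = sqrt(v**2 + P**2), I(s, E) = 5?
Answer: 4919 - sqrt(689)/689 ≈ 4919.0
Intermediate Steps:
X(m, a) = -25 (X(m, a) = -5*5 = -25)
Q(v, P) = sqrt(P**2 + v**2)
K(f) = 1/sqrt(64 + f**2) (K(f) = 1/sqrt((-8)**2 + f**2) = 1/sqrt(64 + f**2))
4919 - K(X(5, 8)) = 4919 - 1/sqrt(64 + (-25)**2) = 4919 - 1/sqrt(64 + 625) = 4919 - 1/sqrt(689) = 4919 - sqrt(689)/689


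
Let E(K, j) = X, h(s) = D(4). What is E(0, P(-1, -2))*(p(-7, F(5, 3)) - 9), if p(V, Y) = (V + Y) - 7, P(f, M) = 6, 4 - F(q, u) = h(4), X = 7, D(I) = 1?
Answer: -140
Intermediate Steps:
h(s) = 1
F(q, u) = 3 (F(q, u) = 4 - 1*1 = 4 - 1 = 3)
E(K, j) = 7
p(V, Y) = -7 + V + Y
E(0, P(-1, -2))*(p(-7, F(5, 3)) - 9) = 7*((-7 - 7 + 3) - 9) = 7*(-11 - 9) = 7*(-20) = -140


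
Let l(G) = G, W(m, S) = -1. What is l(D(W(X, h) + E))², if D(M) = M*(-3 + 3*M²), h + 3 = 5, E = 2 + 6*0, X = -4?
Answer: 0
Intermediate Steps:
E = 2 (E = 2 + 0 = 2)
h = 2 (h = -3 + 5 = 2)
l(D(W(X, h) + E))² = (3*(-1 + 2)*(-1 + (-1 + 2)²))² = (3*1*(-1 + 1²))² = (3*1*(-1 + 1))² = (3*1*0)² = 0² = 0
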